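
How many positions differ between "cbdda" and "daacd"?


Comparing "cbdda" and "daacd" position by position:
  Position 0: 'c' vs 'd' => DIFFER
  Position 1: 'b' vs 'a' => DIFFER
  Position 2: 'd' vs 'a' => DIFFER
  Position 3: 'd' vs 'c' => DIFFER
  Position 4: 'a' vs 'd' => DIFFER
Positions that differ: 5

5


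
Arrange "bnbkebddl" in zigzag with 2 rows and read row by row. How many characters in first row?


Zigzag "bnbkebddl" into 2 rows:
Placing characters:
  'b' => row 0
  'n' => row 1
  'b' => row 0
  'k' => row 1
  'e' => row 0
  'b' => row 1
  'd' => row 0
  'd' => row 1
  'l' => row 0
Rows:
  Row 0: "bbedl"
  Row 1: "nkbd"
First row length: 5

5


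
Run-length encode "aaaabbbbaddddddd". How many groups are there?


Input: aaaabbbbaddddddd
Scanning for consecutive runs:
  Group 1: 'a' x 4 (positions 0-3)
  Group 2: 'b' x 4 (positions 4-7)
  Group 3: 'a' x 1 (positions 8-8)
  Group 4: 'd' x 7 (positions 9-15)
Total groups: 4

4


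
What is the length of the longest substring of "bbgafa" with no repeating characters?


Input: "bbgafa"
Sliding window (track last position of each char):
  Position 0 ('b'): window [0,0] length 1 -- new best
  Position 1 ('b'): repeat (last at 0), move window start to 1
  Position 1 ('b'): window [1,1] length 1
  Position 2 ('g'): window [1,2] length 2 -- new best
  Position 3 ('a'): window [1,3] length 3 -- new best
  Position 4 ('f'): window [1,4] length 4 -- new best
  Position 5 ('a'): repeat (last at 3), move window start to 4
  Position 5 ('a'): window [4,5] length 2
Longest substring with no repeats: "bgaf" with length 4

4


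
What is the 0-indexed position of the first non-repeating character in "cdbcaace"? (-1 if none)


Input: cdbcaace
Character frequencies:
  'a': 2
  'b': 1
  'c': 3
  'd': 1
  'e': 1
Scanning left to right for freq == 1:
  Position 0 ('c'): freq=3, skip
  Position 1 ('d'): unique! => answer = 1

1


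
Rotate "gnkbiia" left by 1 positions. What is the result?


Input: "gnkbiia", rotate left by 1
First 1 characters: "g"
Remaining characters: "nkbiia"
Concatenate remaining + first: "nkbiia" + "g" = "nkbiiag"

nkbiiag


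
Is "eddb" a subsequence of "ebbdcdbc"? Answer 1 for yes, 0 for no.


Check if "eddb" is a subsequence of "ebbdcdbc"
Greedy scan:
  Position 0 ('e'): matches sub[0] = 'e'
  Position 1 ('b'): no match needed
  Position 2 ('b'): no match needed
  Position 3 ('d'): matches sub[1] = 'd'
  Position 4 ('c'): no match needed
  Position 5 ('d'): matches sub[2] = 'd'
  Position 6 ('b'): matches sub[3] = 'b'
  Position 7 ('c'): no match needed
All 4 characters matched => is a subsequence

1


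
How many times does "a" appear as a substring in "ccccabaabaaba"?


Searching for "a" in "ccccabaabaaba"
Scanning each position:
  Position 0: "c" => no
  Position 1: "c" => no
  Position 2: "c" => no
  Position 3: "c" => no
  Position 4: "a" => MATCH
  Position 5: "b" => no
  Position 6: "a" => MATCH
  Position 7: "a" => MATCH
  Position 8: "b" => no
  Position 9: "a" => MATCH
  Position 10: "a" => MATCH
  Position 11: "b" => no
  Position 12: "a" => MATCH
Total occurrences: 6

6


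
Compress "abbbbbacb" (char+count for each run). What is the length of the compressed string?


Input: abbbbbacb
Runs:
  'a' x 1 => "a1"
  'b' x 5 => "b5"
  'a' x 1 => "a1"
  'c' x 1 => "c1"
  'b' x 1 => "b1"
Compressed: "a1b5a1c1b1"
Compressed length: 10

10


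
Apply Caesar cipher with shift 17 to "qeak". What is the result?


Caesar cipher: shift "qeak" by 17
  'q' (pos 16) + 17 = pos 7 = 'h'
  'e' (pos 4) + 17 = pos 21 = 'v'
  'a' (pos 0) + 17 = pos 17 = 'r'
  'k' (pos 10) + 17 = pos 1 = 'b'
Result: hvrb

hvrb


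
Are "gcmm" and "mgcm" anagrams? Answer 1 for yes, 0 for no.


Strings: "gcmm", "mgcm"
Sorted first:  cgmm
Sorted second: cgmm
Sorted forms match => anagrams

1


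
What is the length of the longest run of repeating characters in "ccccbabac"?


Input: "ccccbabac"
Scanning for longest run:
  Position 1 ('c'): continues run of 'c', length=2
  Position 2 ('c'): continues run of 'c', length=3
  Position 3 ('c'): continues run of 'c', length=4
  Position 4 ('b'): new char, reset run to 1
  Position 5 ('a'): new char, reset run to 1
  Position 6 ('b'): new char, reset run to 1
  Position 7 ('a'): new char, reset run to 1
  Position 8 ('c'): new char, reset run to 1
Longest run: 'c' with length 4

4


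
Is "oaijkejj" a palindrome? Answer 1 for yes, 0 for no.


Input: oaijkejj
Reversed: jjekjiao
  Compare pos 0 ('o') with pos 7 ('j'): MISMATCH
  Compare pos 1 ('a') with pos 6 ('j'): MISMATCH
  Compare pos 2 ('i') with pos 5 ('e'): MISMATCH
  Compare pos 3 ('j') with pos 4 ('k'): MISMATCH
Result: not a palindrome

0


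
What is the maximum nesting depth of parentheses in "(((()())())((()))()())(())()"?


Input: "(((()())())((()))()())(())()"
Tracking depth:
  Position 0 '(': depth becomes 1
  Position 1 '(': depth becomes 2
  Position 2 '(': depth becomes 3
  Position 3 '(': depth becomes 4
  Position 4 ')': depth becomes 3
  Position 5 '(': depth becomes 4
  Position 6 ')': depth becomes 3
  Position 7 ')': depth becomes 2
  Position 8 '(': depth becomes 3
  Position 9 ')': depth becomes 2
  Position 10 ')': depth becomes 1
  Position 11 '(': depth becomes 2
  Position 12 '(': depth becomes 3
  Position 13 '(': depth becomes 4
  Position 14 ')': depth becomes 3
  Position 15 ')': depth becomes 2
  Position 16 ')': depth becomes 1
  Position 17 '(': depth becomes 2
  Position 18 ')': depth becomes 1
  Position 19 '(': depth becomes 2
  Position 20 ')': depth becomes 1
  Position 21 ')': depth becomes 0
  Position 22 '(': depth becomes 1
  Position 23 '(': depth becomes 2
  Position 24 ')': depth becomes 1
  Position 25 ')': depth becomes 0
  Position 26 '(': depth becomes 1
  Position 27 ')': depth becomes 0
Maximum depth reached: 4

4


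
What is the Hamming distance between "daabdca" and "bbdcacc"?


Comparing "daabdca" and "bbdcacc" position by position:
  Position 0: 'd' vs 'b' => differ
  Position 1: 'a' vs 'b' => differ
  Position 2: 'a' vs 'd' => differ
  Position 3: 'b' vs 'c' => differ
  Position 4: 'd' vs 'a' => differ
  Position 5: 'c' vs 'c' => same
  Position 6: 'a' vs 'c' => differ
Total differences (Hamming distance): 6

6


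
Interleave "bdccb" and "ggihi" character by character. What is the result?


Interleaving "bdccb" and "ggihi":
  Position 0: 'b' from first, 'g' from second => "bg"
  Position 1: 'd' from first, 'g' from second => "dg"
  Position 2: 'c' from first, 'i' from second => "ci"
  Position 3: 'c' from first, 'h' from second => "ch"
  Position 4: 'b' from first, 'i' from second => "bi"
Result: bgdgcichbi

bgdgcichbi


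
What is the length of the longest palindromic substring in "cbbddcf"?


Input: "cbbddcf"
Checking substrings for palindromes:
  [1:3] "bb" (len 2) => palindrome
  [3:5] "dd" (len 2) => palindrome
Longest palindromic substring: "bb" with length 2

2


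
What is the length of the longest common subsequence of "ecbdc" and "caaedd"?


LCS of "ecbdc" and "caaedd"
DP table:
           c    a    a    e    d    d
      0    0    0    0    0    0    0
  e   0    0    0    0    1    1    1
  c   0    1    1    1    1    1    1
  b   0    1    1    1    1    1    1
  d   0    1    1    1    1    2    2
  c   0    1    1    1    1    2    2
LCS length = dp[5][6] = 2

2


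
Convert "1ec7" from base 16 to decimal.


Input: "1ec7" in base 16
Positional expansion:
  Digit '1' (value 1) x 16^3 = 4096
  Digit 'e' (value 14) x 16^2 = 3584
  Digit 'c' (value 12) x 16^1 = 192
  Digit '7' (value 7) x 16^0 = 7
Sum = 7879

7879


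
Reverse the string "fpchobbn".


Input: fpchobbn
Reading characters right to left:
  Position 7: 'n'
  Position 6: 'b'
  Position 5: 'b'
  Position 4: 'o'
  Position 3: 'h'
  Position 2: 'c'
  Position 1: 'p'
  Position 0: 'f'
Reversed: nbbohcpf

nbbohcpf


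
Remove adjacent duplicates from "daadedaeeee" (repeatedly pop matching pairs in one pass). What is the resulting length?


Input: daadedaeeee
Stack-based adjacent duplicate removal:
  Read 'd': push. Stack: d
  Read 'a': push. Stack: da
  Read 'a': matches stack top 'a' => pop. Stack: d
  Read 'd': matches stack top 'd' => pop. Stack: (empty)
  Read 'e': push. Stack: e
  Read 'd': push. Stack: ed
  Read 'a': push. Stack: eda
  Read 'e': push. Stack: edae
  Read 'e': matches stack top 'e' => pop. Stack: eda
  Read 'e': push. Stack: edae
  Read 'e': matches stack top 'e' => pop. Stack: eda
Final stack: "eda" (length 3)

3


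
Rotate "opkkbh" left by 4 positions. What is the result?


Input: "opkkbh", rotate left by 4
First 4 characters: "opkk"
Remaining characters: "bh"
Concatenate remaining + first: "bh" + "opkk" = "bhopkk"

bhopkk


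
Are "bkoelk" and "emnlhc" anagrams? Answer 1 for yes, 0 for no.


Strings: "bkoelk", "emnlhc"
Sorted first:  bekklo
Sorted second: cehlmn
Differ at position 0: 'b' vs 'c' => not anagrams

0


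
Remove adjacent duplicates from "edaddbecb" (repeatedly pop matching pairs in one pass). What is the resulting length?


Input: edaddbecb
Stack-based adjacent duplicate removal:
  Read 'e': push. Stack: e
  Read 'd': push. Stack: ed
  Read 'a': push. Stack: eda
  Read 'd': push. Stack: edad
  Read 'd': matches stack top 'd' => pop. Stack: eda
  Read 'b': push. Stack: edab
  Read 'e': push. Stack: edabe
  Read 'c': push. Stack: edabec
  Read 'b': push. Stack: edabecb
Final stack: "edabecb" (length 7)

7


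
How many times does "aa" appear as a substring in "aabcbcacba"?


Searching for "aa" in "aabcbcacba"
Scanning each position:
  Position 0: "aa" => MATCH
  Position 1: "ab" => no
  Position 2: "bc" => no
  Position 3: "cb" => no
  Position 4: "bc" => no
  Position 5: "ca" => no
  Position 6: "ac" => no
  Position 7: "cb" => no
  Position 8: "ba" => no
Total occurrences: 1

1


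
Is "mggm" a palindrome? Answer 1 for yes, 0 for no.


Input: mggm
Reversed: mggm
  Compare pos 0 ('m') with pos 3 ('m'): match
  Compare pos 1 ('g') with pos 2 ('g'): match
Result: palindrome

1


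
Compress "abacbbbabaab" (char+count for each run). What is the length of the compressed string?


Input: abacbbbabaab
Runs:
  'a' x 1 => "a1"
  'b' x 1 => "b1"
  'a' x 1 => "a1"
  'c' x 1 => "c1"
  'b' x 3 => "b3"
  'a' x 1 => "a1"
  'b' x 1 => "b1"
  'a' x 2 => "a2"
  'b' x 1 => "b1"
Compressed: "a1b1a1c1b3a1b1a2b1"
Compressed length: 18

18


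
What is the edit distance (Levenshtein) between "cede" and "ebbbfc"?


Computing edit distance: "cede" -> "ebbbfc"
DP table:
           e    b    b    b    f    c
      0    1    2    3    4    5    6
  c   1    1    2    3    4    5    5
  e   2    1    2    3    4    5    6
  d   3    2    2    3    4    5    6
  e   4    3    3    3    4    5    6
Edit distance = dp[4][6] = 6

6


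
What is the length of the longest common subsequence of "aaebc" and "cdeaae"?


LCS of "aaebc" and "cdeaae"
DP table:
           c    d    e    a    a    e
      0    0    0    0    0    0    0
  a   0    0    0    0    1    1    1
  a   0    0    0    0    1    2    2
  e   0    0    0    1    1    2    3
  b   0    0    0    1    1    2    3
  c   0    1    1    1    1    2    3
LCS length = dp[5][6] = 3

3


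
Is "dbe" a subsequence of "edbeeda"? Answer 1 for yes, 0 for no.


Check if "dbe" is a subsequence of "edbeeda"
Greedy scan:
  Position 0 ('e'): no match needed
  Position 1 ('d'): matches sub[0] = 'd'
  Position 2 ('b'): matches sub[1] = 'b'
  Position 3 ('e'): matches sub[2] = 'e'
  Position 4 ('e'): no match needed
  Position 5 ('d'): no match needed
  Position 6 ('a'): no match needed
All 3 characters matched => is a subsequence

1


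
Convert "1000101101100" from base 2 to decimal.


Input: "1000101101100" in base 2
Positional expansion:
  Digit '1' (value 1) x 2^12 = 4096
  Digit '0' (value 0) x 2^11 = 0
  Digit '0' (value 0) x 2^10 = 0
  Digit '0' (value 0) x 2^9 = 0
  Digit '1' (value 1) x 2^8 = 256
  Digit '0' (value 0) x 2^7 = 0
  Digit '1' (value 1) x 2^6 = 64
  Digit '1' (value 1) x 2^5 = 32
  Digit '0' (value 0) x 2^4 = 0
  Digit '1' (value 1) x 2^3 = 8
  Digit '1' (value 1) x 2^2 = 4
  Digit '0' (value 0) x 2^1 = 0
  Digit '0' (value 0) x 2^0 = 0
Sum = 4460

4460


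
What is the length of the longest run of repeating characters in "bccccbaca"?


Input: "bccccbaca"
Scanning for longest run:
  Position 1 ('c'): new char, reset run to 1
  Position 2 ('c'): continues run of 'c', length=2
  Position 3 ('c'): continues run of 'c', length=3
  Position 4 ('c'): continues run of 'c', length=4
  Position 5 ('b'): new char, reset run to 1
  Position 6 ('a'): new char, reset run to 1
  Position 7 ('c'): new char, reset run to 1
  Position 8 ('a'): new char, reset run to 1
Longest run: 'c' with length 4

4


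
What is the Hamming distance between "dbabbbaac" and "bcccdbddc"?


Comparing "dbabbbaac" and "bcccdbddc" position by position:
  Position 0: 'd' vs 'b' => differ
  Position 1: 'b' vs 'c' => differ
  Position 2: 'a' vs 'c' => differ
  Position 3: 'b' vs 'c' => differ
  Position 4: 'b' vs 'd' => differ
  Position 5: 'b' vs 'b' => same
  Position 6: 'a' vs 'd' => differ
  Position 7: 'a' vs 'd' => differ
  Position 8: 'c' vs 'c' => same
Total differences (Hamming distance): 7

7


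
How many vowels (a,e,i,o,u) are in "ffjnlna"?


Input: ffjnlna
Checking each character:
  'f' at position 0: consonant
  'f' at position 1: consonant
  'j' at position 2: consonant
  'n' at position 3: consonant
  'l' at position 4: consonant
  'n' at position 5: consonant
  'a' at position 6: vowel (running total: 1)
Total vowels: 1

1


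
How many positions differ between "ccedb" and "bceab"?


Comparing "ccedb" and "bceab" position by position:
  Position 0: 'c' vs 'b' => DIFFER
  Position 1: 'c' vs 'c' => same
  Position 2: 'e' vs 'e' => same
  Position 3: 'd' vs 'a' => DIFFER
  Position 4: 'b' vs 'b' => same
Positions that differ: 2

2


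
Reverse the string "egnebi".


Input: egnebi
Reading characters right to left:
  Position 5: 'i'
  Position 4: 'b'
  Position 3: 'e'
  Position 2: 'n'
  Position 1: 'g'
  Position 0: 'e'
Reversed: ibenge

ibenge


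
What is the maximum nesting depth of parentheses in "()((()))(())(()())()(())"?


Input: "()((()))(())(()())()(())"
Tracking depth:
  Position 0 '(': depth becomes 1
  Position 1 ')': depth becomes 0
  Position 2 '(': depth becomes 1
  Position 3 '(': depth becomes 2
  Position 4 '(': depth becomes 3
  Position 5 ')': depth becomes 2
  Position 6 ')': depth becomes 1
  Position 7 ')': depth becomes 0
  Position 8 '(': depth becomes 1
  Position 9 '(': depth becomes 2
  Position 10 ')': depth becomes 1
  Position 11 ')': depth becomes 0
  Position 12 '(': depth becomes 1
  Position 13 '(': depth becomes 2
  Position 14 ')': depth becomes 1
  Position 15 '(': depth becomes 2
  Position 16 ')': depth becomes 1
  Position 17 ')': depth becomes 0
  Position 18 '(': depth becomes 1
  Position 19 ')': depth becomes 0
  Position 20 '(': depth becomes 1
  Position 21 '(': depth becomes 2
  Position 22 ')': depth becomes 1
  Position 23 ')': depth becomes 0
Maximum depth reached: 3

3


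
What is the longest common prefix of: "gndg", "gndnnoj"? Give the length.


Words: gndg, gndnnoj
  Position 0: all 'g' => match
  Position 1: all 'n' => match
  Position 2: all 'd' => match
  Position 3: ('g', 'n') => mismatch, stop
LCP = "gnd" (length 3)

3


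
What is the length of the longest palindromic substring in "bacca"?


Input: "bacca"
Checking substrings for palindromes:
  [1:5] "acca" (len 4) => palindrome
  [2:4] "cc" (len 2) => palindrome
Longest palindromic substring: "acca" with length 4

4


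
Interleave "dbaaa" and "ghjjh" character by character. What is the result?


Interleaving "dbaaa" and "ghjjh":
  Position 0: 'd' from first, 'g' from second => "dg"
  Position 1: 'b' from first, 'h' from second => "bh"
  Position 2: 'a' from first, 'j' from second => "aj"
  Position 3: 'a' from first, 'j' from second => "aj"
  Position 4: 'a' from first, 'h' from second => "ah"
Result: dgbhajajah

dgbhajajah


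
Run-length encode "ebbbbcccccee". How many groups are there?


Input: ebbbbcccccee
Scanning for consecutive runs:
  Group 1: 'e' x 1 (positions 0-0)
  Group 2: 'b' x 4 (positions 1-4)
  Group 3: 'c' x 5 (positions 5-9)
  Group 4: 'e' x 2 (positions 10-11)
Total groups: 4

4


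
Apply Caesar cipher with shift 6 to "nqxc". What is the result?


Caesar cipher: shift "nqxc" by 6
  'n' (pos 13) + 6 = pos 19 = 't'
  'q' (pos 16) + 6 = pos 22 = 'w'
  'x' (pos 23) + 6 = pos 3 = 'd'
  'c' (pos 2) + 6 = pos 8 = 'i'
Result: twdi

twdi


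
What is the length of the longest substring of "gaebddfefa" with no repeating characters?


Input: "gaebddfefa"
Sliding window (track last position of each char):
  Position 0 ('g'): window [0,0] length 1 -- new best
  Position 1 ('a'): window [0,1] length 2 -- new best
  Position 2 ('e'): window [0,2] length 3 -- new best
  Position 3 ('b'): window [0,3] length 4 -- new best
  Position 4 ('d'): window [0,4] length 5 -- new best
  Position 5 ('d'): repeat (last at 4), move window start to 5
  Position 5 ('d'): window [5,5] length 1
  Position 6 ('f'): window [5,6] length 2
  Position 7 ('e'): window [5,7] length 3
  Position 8 ('f'): repeat (last at 6), move window start to 7
  Position 8 ('f'): window [7,8] length 2
  Position 9 ('a'): window [7,9] length 3
Longest substring with no repeats: "gaebd" with length 5

5


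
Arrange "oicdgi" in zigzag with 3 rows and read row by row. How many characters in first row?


Zigzag "oicdgi" into 3 rows:
Placing characters:
  'o' => row 0
  'i' => row 1
  'c' => row 2
  'd' => row 1
  'g' => row 0
  'i' => row 1
Rows:
  Row 0: "og"
  Row 1: "idi"
  Row 2: "c"
First row length: 2

2


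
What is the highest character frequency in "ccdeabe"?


Input: ccdeabe
Character counts:
  'a': 1
  'b': 1
  'c': 2
  'd': 1
  'e': 2
Maximum frequency: 2

2


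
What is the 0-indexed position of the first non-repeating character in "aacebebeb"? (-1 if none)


Input: aacebebeb
Character frequencies:
  'a': 2
  'b': 3
  'c': 1
  'e': 3
Scanning left to right for freq == 1:
  Position 0 ('a'): freq=2, skip
  Position 1 ('a'): freq=2, skip
  Position 2 ('c'): unique! => answer = 2

2


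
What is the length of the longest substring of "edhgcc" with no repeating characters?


Input: "edhgcc"
Sliding window (track last position of each char):
  Position 0 ('e'): window [0,0] length 1 -- new best
  Position 1 ('d'): window [0,1] length 2 -- new best
  Position 2 ('h'): window [0,2] length 3 -- new best
  Position 3 ('g'): window [0,3] length 4 -- new best
  Position 4 ('c'): window [0,4] length 5 -- new best
  Position 5 ('c'): repeat (last at 4), move window start to 5
  Position 5 ('c'): window [5,5] length 1
Longest substring with no repeats: "edhgc" with length 5

5


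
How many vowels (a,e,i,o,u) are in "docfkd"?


Input: docfkd
Checking each character:
  'd' at position 0: consonant
  'o' at position 1: vowel (running total: 1)
  'c' at position 2: consonant
  'f' at position 3: consonant
  'k' at position 4: consonant
  'd' at position 5: consonant
Total vowels: 1

1


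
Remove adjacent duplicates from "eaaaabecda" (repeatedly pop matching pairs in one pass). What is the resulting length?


Input: eaaaabecda
Stack-based adjacent duplicate removal:
  Read 'e': push. Stack: e
  Read 'a': push. Stack: ea
  Read 'a': matches stack top 'a' => pop. Stack: e
  Read 'a': push. Stack: ea
  Read 'a': matches stack top 'a' => pop. Stack: e
  Read 'b': push. Stack: eb
  Read 'e': push. Stack: ebe
  Read 'c': push. Stack: ebec
  Read 'd': push. Stack: ebecd
  Read 'a': push. Stack: ebecda
Final stack: "ebecda" (length 6)

6


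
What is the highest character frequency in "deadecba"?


Input: deadecba
Character counts:
  'a': 2
  'b': 1
  'c': 1
  'd': 2
  'e': 2
Maximum frequency: 2

2


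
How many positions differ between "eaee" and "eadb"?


Comparing "eaee" and "eadb" position by position:
  Position 0: 'e' vs 'e' => same
  Position 1: 'a' vs 'a' => same
  Position 2: 'e' vs 'd' => DIFFER
  Position 3: 'e' vs 'b' => DIFFER
Positions that differ: 2

2


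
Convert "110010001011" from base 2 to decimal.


Input: "110010001011" in base 2
Positional expansion:
  Digit '1' (value 1) x 2^11 = 2048
  Digit '1' (value 1) x 2^10 = 1024
  Digit '0' (value 0) x 2^9 = 0
  Digit '0' (value 0) x 2^8 = 0
  Digit '1' (value 1) x 2^7 = 128
  Digit '0' (value 0) x 2^6 = 0
  Digit '0' (value 0) x 2^5 = 0
  Digit '0' (value 0) x 2^4 = 0
  Digit '1' (value 1) x 2^3 = 8
  Digit '0' (value 0) x 2^2 = 0
  Digit '1' (value 1) x 2^1 = 2
  Digit '1' (value 1) x 2^0 = 1
Sum = 3211

3211


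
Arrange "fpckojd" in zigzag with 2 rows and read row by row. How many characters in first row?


Zigzag "fpckojd" into 2 rows:
Placing characters:
  'f' => row 0
  'p' => row 1
  'c' => row 0
  'k' => row 1
  'o' => row 0
  'j' => row 1
  'd' => row 0
Rows:
  Row 0: "fcod"
  Row 1: "pkj"
First row length: 4

4


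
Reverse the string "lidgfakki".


Input: lidgfakki
Reading characters right to left:
  Position 8: 'i'
  Position 7: 'k'
  Position 6: 'k'
  Position 5: 'a'
  Position 4: 'f'
  Position 3: 'g'
  Position 2: 'd'
  Position 1: 'i'
  Position 0: 'l'
Reversed: ikkafgdil

ikkafgdil


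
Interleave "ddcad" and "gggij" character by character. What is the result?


Interleaving "ddcad" and "gggij":
  Position 0: 'd' from first, 'g' from second => "dg"
  Position 1: 'd' from first, 'g' from second => "dg"
  Position 2: 'c' from first, 'g' from second => "cg"
  Position 3: 'a' from first, 'i' from second => "ai"
  Position 4: 'd' from first, 'j' from second => "dj"
Result: dgdgcgaidj

dgdgcgaidj


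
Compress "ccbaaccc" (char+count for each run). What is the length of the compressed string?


Input: ccbaaccc
Runs:
  'c' x 2 => "c2"
  'b' x 1 => "b1"
  'a' x 2 => "a2"
  'c' x 3 => "c3"
Compressed: "c2b1a2c3"
Compressed length: 8

8


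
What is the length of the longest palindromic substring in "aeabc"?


Input: "aeabc"
Checking substrings for palindromes:
  [0:3] "aea" (len 3) => palindrome
Longest palindromic substring: "aea" with length 3

3


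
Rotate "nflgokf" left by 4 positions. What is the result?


Input: "nflgokf", rotate left by 4
First 4 characters: "nflg"
Remaining characters: "okf"
Concatenate remaining + first: "okf" + "nflg" = "okfnflg"

okfnflg


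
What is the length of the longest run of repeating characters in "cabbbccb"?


Input: "cabbbccb"
Scanning for longest run:
  Position 1 ('a'): new char, reset run to 1
  Position 2 ('b'): new char, reset run to 1
  Position 3 ('b'): continues run of 'b', length=2
  Position 4 ('b'): continues run of 'b', length=3
  Position 5 ('c'): new char, reset run to 1
  Position 6 ('c'): continues run of 'c', length=2
  Position 7 ('b'): new char, reset run to 1
Longest run: 'b' with length 3

3


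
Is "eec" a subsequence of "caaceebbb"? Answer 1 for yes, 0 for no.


Check if "eec" is a subsequence of "caaceebbb"
Greedy scan:
  Position 0 ('c'): no match needed
  Position 1 ('a'): no match needed
  Position 2 ('a'): no match needed
  Position 3 ('c'): no match needed
  Position 4 ('e'): matches sub[0] = 'e'
  Position 5 ('e'): matches sub[1] = 'e'
  Position 6 ('b'): no match needed
  Position 7 ('b'): no match needed
  Position 8 ('b'): no match needed
Only matched 2/3 characters => not a subsequence

0


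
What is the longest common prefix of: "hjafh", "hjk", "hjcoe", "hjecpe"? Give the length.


Words: hjafh, hjk, hjcoe, hjecpe
  Position 0: all 'h' => match
  Position 1: all 'j' => match
  Position 2: ('a', 'k', 'c', 'e') => mismatch, stop
LCP = "hj" (length 2)

2


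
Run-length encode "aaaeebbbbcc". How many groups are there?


Input: aaaeebbbbcc
Scanning for consecutive runs:
  Group 1: 'a' x 3 (positions 0-2)
  Group 2: 'e' x 2 (positions 3-4)
  Group 3: 'b' x 4 (positions 5-8)
  Group 4: 'c' x 2 (positions 9-10)
Total groups: 4

4


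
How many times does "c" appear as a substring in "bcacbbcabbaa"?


Searching for "c" in "bcacbbcabbaa"
Scanning each position:
  Position 0: "b" => no
  Position 1: "c" => MATCH
  Position 2: "a" => no
  Position 3: "c" => MATCH
  Position 4: "b" => no
  Position 5: "b" => no
  Position 6: "c" => MATCH
  Position 7: "a" => no
  Position 8: "b" => no
  Position 9: "b" => no
  Position 10: "a" => no
  Position 11: "a" => no
Total occurrences: 3

3


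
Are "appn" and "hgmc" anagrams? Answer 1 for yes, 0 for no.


Strings: "appn", "hgmc"
Sorted first:  anpp
Sorted second: cghm
Differ at position 0: 'a' vs 'c' => not anagrams

0


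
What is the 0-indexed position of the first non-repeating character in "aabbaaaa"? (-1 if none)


Input: aabbaaaa
Character frequencies:
  'a': 6
  'b': 2
Scanning left to right for freq == 1:
  Position 0 ('a'): freq=6, skip
  Position 1 ('a'): freq=6, skip
  Position 2 ('b'): freq=2, skip
  Position 3 ('b'): freq=2, skip
  Position 4 ('a'): freq=6, skip
  Position 5 ('a'): freq=6, skip
  Position 6 ('a'): freq=6, skip
  Position 7 ('a'): freq=6, skip
  No unique character found => answer = -1

-1


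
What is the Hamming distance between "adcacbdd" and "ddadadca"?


Comparing "adcacbdd" and "ddadadca" position by position:
  Position 0: 'a' vs 'd' => differ
  Position 1: 'd' vs 'd' => same
  Position 2: 'c' vs 'a' => differ
  Position 3: 'a' vs 'd' => differ
  Position 4: 'c' vs 'a' => differ
  Position 5: 'b' vs 'd' => differ
  Position 6: 'd' vs 'c' => differ
  Position 7: 'd' vs 'a' => differ
Total differences (Hamming distance): 7

7


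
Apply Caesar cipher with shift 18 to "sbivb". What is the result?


Caesar cipher: shift "sbivb" by 18
  's' (pos 18) + 18 = pos 10 = 'k'
  'b' (pos 1) + 18 = pos 19 = 't'
  'i' (pos 8) + 18 = pos 0 = 'a'
  'v' (pos 21) + 18 = pos 13 = 'n'
  'b' (pos 1) + 18 = pos 19 = 't'
Result: ktant

ktant


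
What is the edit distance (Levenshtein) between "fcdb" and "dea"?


Computing edit distance: "fcdb" -> "dea"
DP table:
           d    e    a
      0    1    2    3
  f   1    1    2    3
  c   2    2    2    3
  d   3    2    3    3
  b   4    3    3    4
Edit distance = dp[4][3] = 4

4


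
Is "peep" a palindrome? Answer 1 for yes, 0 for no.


Input: peep
Reversed: peep
  Compare pos 0 ('p') with pos 3 ('p'): match
  Compare pos 1 ('e') with pos 2 ('e'): match
Result: palindrome

1


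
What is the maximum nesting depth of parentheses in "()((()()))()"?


Input: "()((()()))()"
Tracking depth:
  Position 0 '(': depth becomes 1
  Position 1 ')': depth becomes 0
  Position 2 '(': depth becomes 1
  Position 3 '(': depth becomes 2
  Position 4 '(': depth becomes 3
  Position 5 ')': depth becomes 2
  Position 6 '(': depth becomes 3
  Position 7 ')': depth becomes 2
  Position 8 ')': depth becomes 1
  Position 9 ')': depth becomes 0
  Position 10 '(': depth becomes 1
  Position 11 ')': depth becomes 0
Maximum depth reached: 3

3


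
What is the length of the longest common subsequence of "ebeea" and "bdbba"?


LCS of "ebeea" and "bdbba"
DP table:
           b    d    b    b    a
      0    0    0    0    0    0
  e   0    0    0    0    0    0
  b   0    1    1    1    1    1
  e   0    1    1    1    1    1
  e   0    1    1    1    1    1
  a   0    1    1    1    1    2
LCS length = dp[5][5] = 2

2


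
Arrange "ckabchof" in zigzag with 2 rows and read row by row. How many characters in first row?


Zigzag "ckabchof" into 2 rows:
Placing characters:
  'c' => row 0
  'k' => row 1
  'a' => row 0
  'b' => row 1
  'c' => row 0
  'h' => row 1
  'o' => row 0
  'f' => row 1
Rows:
  Row 0: "caco"
  Row 1: "kbhf"
First row length: 4

4


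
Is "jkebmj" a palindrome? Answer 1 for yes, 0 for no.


Input: jkebmj
Reversed: jmbekj
  Compare pos 0 ('j') with pos 5 ('j'): match
  Compare pos 1 ('k') with pos 4 ('m'): MISMATCH
  Compare pos 2 ('e') with pos 3 ('b'): MISMATCH
Result: not a palindrome

0


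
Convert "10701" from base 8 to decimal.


Input: "10701" in base 8
Positional expansion:
  Digit '1' (value 1) x 8^4 = 4096
  Digit '0' (value 0) x 8^3 = 0
  Digit '7' (value 7) x 8^2 = 448
  Digit '0' (value 0) x 8^1 = 0
  Digit '1' (value 1) x 8^0 = 1
Sum = 4545

4545


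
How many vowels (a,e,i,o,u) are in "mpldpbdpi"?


Input: mpldpbdpi
Checking each character:
  'm' at position 0: consonant
  'p' at position 1: consonant
  'l' at position 2: consonant
  'd' at position 3: consonant
  'p' at position 4: consonant
  'b' at position 5: consonant
  'd' at position 6: consonant
  'p' at position 7: consonant
  'i' at position 8: vowel (running total: 1)
Total vowels: 1

1


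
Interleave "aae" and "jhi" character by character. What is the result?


Interleaving "aae" and "jhi":
  Position 0: 'a' from first, 'j' from second => "aj"
  Position 1: 'a' from first, 'h' from second => "ah"
  Position 2: 'e' from first, 'i' from second => "ei"
Result: ajahei

ajahei


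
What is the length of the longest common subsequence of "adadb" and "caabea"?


LCS of "adadb" and "caabea"
DP table:
           c    a    a    b    e    a
      0    0    0    0    0    0    0
  a   0    0    1    1    1    1    1
  d   0    0    1    1    1    1    1
  a   0    0    1    2    2    2    2
  d   0    0    1    2    2    2    2
  b   0    0    1    2    3    3    3
LCS length = dp[5][6] = 3

3


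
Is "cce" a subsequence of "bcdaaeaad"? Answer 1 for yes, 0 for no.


Check if "cce" is a subsequence of "bcdaaeaad"
Greedy scan:
  Position 0 ('b'): no match needed
  Position 1 ('c'): matches sub[0] = 'c'
  Position 2 ('d'): no match needed
  Position 3 ('a'): no match needed
  Position 4 ('a'): no match needed
  Position 5 ('e'): no match needed
  Position 6 ('a'): no match needed
  Position 7 ('a'): no match needed
  Position 8 ('d'): no match needed
Only matched 1/3 characters => not a subsequence

0


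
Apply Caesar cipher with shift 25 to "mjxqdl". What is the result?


Caesar cipher: shift "mjxqdl" by 25
  'm' (pos 12) + 25 = pos 11 = 'l'
  'j' (pos 9) + 25 = pos 8 = 'i'
  'x' (pos 23) + 25 = pos 22 = 'w'
  'q' (pos 16) + 25 = pos 15 = 'p'
  'd' (pos 3) + 25 = pos 2 = 'c'
  'l' (pos 11) + 25 = pos 10 = 'k'
Result: liwpck

liwpck


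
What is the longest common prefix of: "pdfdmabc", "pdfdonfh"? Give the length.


Words: pdfdmabc, pdfdonfh
  Position 0: all 'p' => match
  Position 1: all 'd' => match
  Position 2: all 'f' => match
  Position 3: all 'd' => match
  Position 4: ('m', 'o') => mismatch, stop
LCP = "pdfd" (length 4)

4


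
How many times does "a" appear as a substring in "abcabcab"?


Searching for "a" in "abcabcab"
Scanning each position:
  Position 0: "a" => MATCH
  Position 1: "b" => no
  Position 2: "c" => no
  Position 3: "a" => MATCH
  Position 4: "b" => no
  Position 5: "c" => no
  Position 6: "a" => MATCH
  Position 7: "b" => no
Total occurrences: 3

3


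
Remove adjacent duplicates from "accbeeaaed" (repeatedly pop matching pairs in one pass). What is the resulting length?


Input: accbeeaaed
Stack-based adjacent duplicate removal:
  Read 'a': push. Stack: a
  Read 'c': push. Stack: ac
  Read 'c': matches stack top 'c' => pop. Stack: a
  Read 'b': push. Stack: ab
  Read 'e': push. Stack: abe
  Read 'e': matches stack top 'e' => pop. Stack: ab
  Read 'a': push. Stack: aba
  Read 'a': matches stack top 'a' => pop. Stack: ab
  Read 'e': push. Stack: abe
  Read 'd': push. Stack: abed
Final stack: "abed" (length 4)

4


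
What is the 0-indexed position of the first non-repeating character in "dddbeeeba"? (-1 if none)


Input: dddbeeeba
Character frequencies:
  'a': 1
  'b': 2
  'd': 3
  'e': 3
Scanning left to right for freq == 1:
  Position 0 ('d'): freq=3, skip
  Position 1 ('d'): freq=3, skip
  Position 2 ('d'): freq=3, skip
  Position 3 ('b'): freq=2, skip
  Position 4 ('e'): freq=3, skip
  Position 5 ('e'): freq=3, skip
  Position 6 ('e'): freq=3, skip
  Position 7 ('b'): freq=2, skip
  Position 8 ('a'): unique! => answer = 8

8


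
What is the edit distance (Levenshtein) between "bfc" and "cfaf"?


Computing edit distance: "bfc" -> "cfaf"
DP table:
           c    f    a    f
      0    1    2    3    4
  b   1    1    2    3    4
  f   2    2    1    2    3
  c   3    2    2    2    3
Edit distance = dp[3][4] = 3

3


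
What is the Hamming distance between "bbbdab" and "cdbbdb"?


Comparing "bbbdab" and "cdbbdb" position by position:
  Position 0: 'b' vs 'c' => differ
  Position 1: 'b' vs 'd' => differ
  Position 2: 'b' vs 'b' => same
  Position 3: 'd' vs 'b' => differ
  Position 4: 'a' vs 'd' => differ
  Position 5: 'b' vs 'b' => same
Total differences (Hamming distance): 4

4


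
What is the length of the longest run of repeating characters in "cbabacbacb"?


Input: "cbabacbacb"
Scanning for longest run:
  Position 1 ('b'): new char, reset run to 1
  Position 2 ('a'): new char, reset run to 1
  Position 3 ('b'): new char, reset run to 1
  Position 4 ('a'): new char, reset run to 1
  Position 5 ('c'): new char, reset run to 1
  Position 6 ('b'): new char, reset run to 1
  Position 7 ('a'): new char, reset run to 1
  Position 8 ('c'): new char, reset run to 1
  Position 9 ('b'): new char, reset run to 1
Longest run: 'c' with length 1

1


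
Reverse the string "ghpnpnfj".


Input: ghpnpnfj
Reading characters right to left:
  Position 7: 'j'
  Position 6: 'f'
  Position 5: 'n'
  Position 4: 'p'
  Position 3: 'n'
  Position 2: 'p'
  Position 1: 'h'
  Position 0: 'g'
Reversed: jfnpnphg

jfnpnphg


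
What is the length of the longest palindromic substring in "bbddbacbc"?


Input: "bbddbacbc"
Checking substrings for palindromes:
  [1:5] "bddb" (len 4) => palindrome
  [6:9] "cbc" (len 3) => palindrome
  [0:2] "bb" (len 2) => palindrome
  [2:4] "dd" (len 2) => palindrome
Longest palindromic substring: "bddb" with length 4

4


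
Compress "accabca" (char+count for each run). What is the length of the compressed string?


Input: accabca
Runs:
  'a' x 1 => "a1"
  'c' x 2 => "c2"
  'a' x 1 => "a1"
  'b' x 1 => "b1"
  'c' x 1 => "c1"
  'a' x 1 => "a1"
Compressed: "a1c2a1b1c1a1"
Compressed length: 12

12


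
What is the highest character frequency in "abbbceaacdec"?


Input: abbbceaacdec
Character counts:
  'a': 3
  'b': 3
  'c': 3
  'd': 1
  'e': 2
Maximum frequency: 3

3


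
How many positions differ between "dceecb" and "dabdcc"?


Comparing "dceecb" and "dabdcc" position by position:
  Position 0: 'd' vs 'd' => same
  Position 1: 'c' vs 'a' => DIFFER
  Position 2: 'e' vs 'b' => DIFFER
  Position 3: 'e' vs 'd' => DIFFER
  Position 4: 'c' vs 'c' => same
  Position 5: 'b' vs 'c' => DIFFER
Positions that differ: 4

4


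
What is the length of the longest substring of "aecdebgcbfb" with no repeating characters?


Input: "aecdebgcbfb"
Sliding window (track last position of each char):
  Position 0 ('a'): window [0,0] length 1 -- new best
  Position 1 ('e'): window [0,1] length 2 -- new best
  Position 2 ('c'): window [0,2] length 3 -- new best
  Position 3 ('d'): window [0,3] length 4 -- new best
  Position 4 ('e'): repeat (last at 1), move window start to 2
  Position 4 ('e'): window [2,4] length 3
  Position 5 ('b'): window [2,5] length 4
  Position 6 ('g'): window [2,6] length 5 -- new best
  Position 7 ('c'): repeat (last at 2), move window start to 3
  Position 7 ('c'): window [3,7] length 5
  Position 8 ('b'): repeat (last at 5), move window start to 6
  Position 8 ('b'): window [6,8] length 3
  Position 9 ('f'): window [6,9] length 4
  Position 10 ('b'): repeat (last at 8), move window start to 9
  Position 10 ('b'): window [9,10] length 2
Longest substring with no repeats: "cdebg" with length 5

5


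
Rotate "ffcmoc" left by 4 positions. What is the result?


Input: "ffcmoc", rotate left by 4
First 4 characters: "ffcm"
Remaining characters: "oc"
Concatenate remaining + first: "oc" + "ffcm" = "ocffcm"

ocffcm


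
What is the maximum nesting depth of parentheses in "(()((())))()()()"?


Input: "(()((())))()()()"
Tracking depth:
  Position 0 '(': depth becomes 1
  Position 1 '(': depth becomes 2
  Position 2 ')': depth becomes 1
  Position 3 '(': depth becomes 2
  Position 4 '(': depth becomes 3
  Position 5 '(': depth becomes 4
  Position 6 ')': depth becomes 3
  Position 7 ')': depth becomes 2
  Position 8 ')': depth becomes 1
  Position 9 ')': depth becomes 0
  Position 10 '(': depth becomes 1
  Position 11 ')': depth becomes 0
  Position 12 '(': depth becomes 1
  Position 13 ')': depth becomes 0
  Position 14 '(': depth becomes 1
  Position 15 ')': depth becomes 0
Maximum depth reached: 4

4


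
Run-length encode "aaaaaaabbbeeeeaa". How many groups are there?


Input: aaaaaaabbbeeeeaa
Scanning for consecutive runs:
  Group 1: 'a' x 7 (positions 0-6)
  Group 2: 'b' x 3 (positions 7-9)
  Group 3: 'e' x 4 (positions 10-13)
  Group 4: 'a' x 2 (positions 14-15)
Total groups: 4

4


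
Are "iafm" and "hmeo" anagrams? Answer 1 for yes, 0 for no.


Strings: "iafm", "hmeo"
Sorted first:  afim
Sorted second: ehmo
Differ at position 0: 'a' vs 'e' => not anagrams

0


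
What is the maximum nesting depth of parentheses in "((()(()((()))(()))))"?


Input: "((()(()((()))(()))))"
Tracking depth:
  Position 0 '(': depth becomes 1
  Position 1 '(': depth becomes 2
  Position 2 '(': depth becomes 3
  Position 3 ')': depth becomes 2
  Position 4 '(': depth becomes 3
  Position 5 '(': depth becomes 4
  Position 6 ')': depth becomes 3
  Position 7 '(': depth becomes 4
  Position 8 '(': depth becomes 5
  Position 9 '(': depth becomes 6
  Position 10 ')': depth becomes 5
  Position 11 ')': depth becomes 4
  Position 12 ')': depth becomes 3
  Position 13 '(': depth becomes 4
  Position 14 '(': depth becomes 5
  Position 15 ')': depth becomes 4
  Position 16 ')': depth becomes 3
  Position 17 ')': depth becomes 2
  Position 18 ')': depth becomes 1
  Position 19 ')': depth becomes 0
Maximum depth reached: 6

6


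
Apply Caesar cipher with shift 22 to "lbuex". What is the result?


Caesar cipher: shift "lbuex" by 22
  'l' (pos 11) + 22 = pos 7 = 'h'
  'b' (pos 1) + 22 = pos 23 = 'x'
  'u' (pos 20) + 22 = pos 16 = 'q'
  'e' (pos 4) + 22 = pos 0 = 'a'
  'x' (pos 23) + 22 = pos 19 = 't'
Result: hxqat

hxqat


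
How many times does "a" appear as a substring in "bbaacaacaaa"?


Searching for "a" in "bbaacaacaaa"
Scanning each position:
  Position 0: "b" => no
  Position 1: "b" => no
  Position 2: "a" => MATCH
  Position 3: "a" => MATCH
  Position 4: "c" => no
  Position 5: "a" => MATCH
  Position 6: "a" => MATCH
  Position 7: "c" => no
  Position 8: "a" => MATCH
  Position 9: "a" => MATCH
  Position 10: "a" => MATCH
Total occurrences: 7

7


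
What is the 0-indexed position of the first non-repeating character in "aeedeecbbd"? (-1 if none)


Input: aeedeecbbd
Character frequencies:
  'a': 1
  'b': 2
  'c': 1
  'd': 2
  'e': 4
Scanning left to right for freq == 1:
  Position 0 ('a'): unique! => answer = 0

0


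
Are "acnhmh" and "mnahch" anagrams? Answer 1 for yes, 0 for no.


Strings: "acnhmh", "mnahch"
Sorted first:  achhmn
Sorted second: achhmn
Sorted forms match => anagrams

1


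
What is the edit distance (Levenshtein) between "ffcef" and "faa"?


Computing edit distance: "ffcef" -> "faa"
DP table:
           f    a    a
      0    1    2    3
  f   1    0    1    2
  f   2    1    1    2
  c   3    2    2    2
  e   4    3    3    3
  f   5    4    4    4
Edit distance = dp[5][3] = 4

4


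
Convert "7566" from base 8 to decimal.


Input: "7566" in base 8
Positional expansion:
  Digit '7' (value 7) x 8^3 = 3584
  Digit '5' (value 5) x 8^2 = 320
  Digit '6' (value 6) x 8^1 = 48
  Digit '6' (value 6) x 8^0 = 6
Sum = 3958

3958


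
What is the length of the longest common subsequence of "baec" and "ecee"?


LCS of "baec" and "ecee"
DP table:
           e    c    e    e
      0    0    0    0    0
  b   0    0    0    0    0
  a   0    0    0    0    0
  e   0    1    1    1    1
  c   0    1    2    2    2
LCS length = dp[4][4] = 2

2
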